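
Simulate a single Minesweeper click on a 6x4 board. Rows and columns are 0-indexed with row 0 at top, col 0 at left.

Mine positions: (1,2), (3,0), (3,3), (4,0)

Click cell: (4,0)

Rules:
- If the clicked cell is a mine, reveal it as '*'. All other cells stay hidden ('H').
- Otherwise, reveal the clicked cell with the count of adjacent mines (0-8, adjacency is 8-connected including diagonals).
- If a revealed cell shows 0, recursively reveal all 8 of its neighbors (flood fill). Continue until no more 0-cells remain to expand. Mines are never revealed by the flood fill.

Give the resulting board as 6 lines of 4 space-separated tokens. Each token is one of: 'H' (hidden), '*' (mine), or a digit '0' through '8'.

H H H H
H H H H
H H H H
H H H H
* H H H
H H H H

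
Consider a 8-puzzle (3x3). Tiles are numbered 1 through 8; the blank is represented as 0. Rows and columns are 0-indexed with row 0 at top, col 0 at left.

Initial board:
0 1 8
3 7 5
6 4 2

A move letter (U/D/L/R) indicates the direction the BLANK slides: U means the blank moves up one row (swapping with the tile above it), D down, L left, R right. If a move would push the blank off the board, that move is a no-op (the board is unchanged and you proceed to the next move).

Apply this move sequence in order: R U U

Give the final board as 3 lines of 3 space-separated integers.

Answer: 1 0 8
3 7 5
6 4 2

Derivation:
After move 1 (R):
1 0 8
3 7 5
6 4 2

After move 2 (U):
1 0 8
3 7 5
6 4 2

After move 3 (U):
1 0 8
3 7 5
6 4 2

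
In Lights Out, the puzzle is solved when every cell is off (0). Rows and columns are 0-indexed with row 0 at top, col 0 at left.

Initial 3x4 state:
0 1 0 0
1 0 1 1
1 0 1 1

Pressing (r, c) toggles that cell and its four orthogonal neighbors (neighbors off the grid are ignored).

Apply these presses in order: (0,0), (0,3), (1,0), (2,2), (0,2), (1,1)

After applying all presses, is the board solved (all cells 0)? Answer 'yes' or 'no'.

Answer: yes

Derivation:
After press 1 at (0,0):
1 0 0 0
0 0 1 1
1 0 1 1

After press 2 at (0,3):
1 0 1 1
0 0 1 0
1 0 1 1

After press 3 at (1,0):
0 0 1 1
1 1 1 0
0 0 1 1

After press 4 at (2,2):
0 0 1 1
1 1 0 0
0 1 0 0

After press 5 at (0,2):
0 1 0 0
1 1 1 0
0 1 0 0

After press 6 at (1,1):
0 0 0 0
0 0 0 0
0 0 0 0

Lights still on: 0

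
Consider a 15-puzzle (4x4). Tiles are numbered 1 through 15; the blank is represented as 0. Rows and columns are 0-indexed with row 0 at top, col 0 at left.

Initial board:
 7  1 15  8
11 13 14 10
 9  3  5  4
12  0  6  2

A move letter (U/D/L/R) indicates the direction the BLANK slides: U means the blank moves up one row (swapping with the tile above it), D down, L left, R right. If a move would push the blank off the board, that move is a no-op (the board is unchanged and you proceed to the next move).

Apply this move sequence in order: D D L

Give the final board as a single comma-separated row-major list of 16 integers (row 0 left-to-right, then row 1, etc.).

Answer: 7, 1, 15, 8, 11, 13, 14, 10, 9, 3, 5, 4, 0, 12, 6, 2

Derivation:
After move 1 (D):
 7  1 15  8
11 13 14 10
 9  3  5  4
12  0  6  2

After move 2 (D):
 7  1 15  8
11 13 14 10
 9  3  5  4
12  0  6  2

After move 3 (L):
 7  1 15  8
11 13 14 10
 9  3  5  4
 0 12  6  2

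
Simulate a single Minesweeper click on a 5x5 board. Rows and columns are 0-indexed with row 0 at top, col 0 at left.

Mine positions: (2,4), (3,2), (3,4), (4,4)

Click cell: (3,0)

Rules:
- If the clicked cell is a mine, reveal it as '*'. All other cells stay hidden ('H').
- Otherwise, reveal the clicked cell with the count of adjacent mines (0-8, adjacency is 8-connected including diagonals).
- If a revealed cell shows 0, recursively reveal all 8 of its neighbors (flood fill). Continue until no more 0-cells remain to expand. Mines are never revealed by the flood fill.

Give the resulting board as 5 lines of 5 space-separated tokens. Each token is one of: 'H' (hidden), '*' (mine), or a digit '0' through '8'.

0 0 0 0 0
0 0 0 1 1
0 1 1 3 H
0 1 H H H
0 1 H H H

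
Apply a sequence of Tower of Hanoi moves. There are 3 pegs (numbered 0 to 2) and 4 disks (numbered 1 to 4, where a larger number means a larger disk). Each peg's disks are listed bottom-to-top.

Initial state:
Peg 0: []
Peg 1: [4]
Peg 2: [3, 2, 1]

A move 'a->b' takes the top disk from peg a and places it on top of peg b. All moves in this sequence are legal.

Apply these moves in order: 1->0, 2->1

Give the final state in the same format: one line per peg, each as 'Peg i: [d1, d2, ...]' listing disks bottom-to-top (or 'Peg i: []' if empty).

Answer: Peg 0: [4]
Peg 1: [1]
Peg 2: [3, 2]

Derivation:
After move 1 (1->0):
Peg 0: [4]
Peg 1: []
Peg 2: [3, 2, 1]

After move 2 (2->1):
Peg 0: [4]
Peg 1: [1]
Peg 2: [3, 2]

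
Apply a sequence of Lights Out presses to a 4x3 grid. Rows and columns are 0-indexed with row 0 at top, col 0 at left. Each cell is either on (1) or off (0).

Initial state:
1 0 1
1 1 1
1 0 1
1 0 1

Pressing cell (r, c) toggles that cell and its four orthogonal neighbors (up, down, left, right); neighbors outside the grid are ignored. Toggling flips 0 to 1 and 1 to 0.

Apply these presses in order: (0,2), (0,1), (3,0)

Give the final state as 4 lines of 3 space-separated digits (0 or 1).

Answer: 0 0 1
1 0 0
0 0 1
0 1 1

Derivation:
After press 1 at (0,2):
1 1 0
1 1 0
1 0 1
1 0 1

After press 2 at (0,1):
0 0 1
1 0 0
1 0 1
1 0 1

After press 3 at (3,0):
0 0 1
1 0 0
0 0 1
0 1 1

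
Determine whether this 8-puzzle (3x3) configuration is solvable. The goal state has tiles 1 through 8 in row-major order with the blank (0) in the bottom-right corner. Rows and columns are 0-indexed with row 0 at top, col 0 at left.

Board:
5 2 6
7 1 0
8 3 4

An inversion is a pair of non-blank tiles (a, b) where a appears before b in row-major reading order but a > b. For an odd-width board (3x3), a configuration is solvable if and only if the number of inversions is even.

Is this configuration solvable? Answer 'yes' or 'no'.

Answer: no

Derivation:
Inversions (pairs i<j in row-major order where tile[i] > tile[j] > 0): 13
13 is odd, so the puzzle is not solvable.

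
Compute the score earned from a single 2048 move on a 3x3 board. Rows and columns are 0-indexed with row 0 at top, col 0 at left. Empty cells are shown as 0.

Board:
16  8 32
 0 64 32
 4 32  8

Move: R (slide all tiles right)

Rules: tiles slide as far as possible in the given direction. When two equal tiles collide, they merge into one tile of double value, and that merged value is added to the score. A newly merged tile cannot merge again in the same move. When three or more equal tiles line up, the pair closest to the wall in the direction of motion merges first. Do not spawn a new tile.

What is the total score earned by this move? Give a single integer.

Slide right:
row 0: [16, 8, 32] -> [16, 8, 32]  score +0 (running 0)
row 1: [0, 64, 32] -> [0, 64, 32]  score +0 (running 0)
row 2: [4, 32, 8] -> [4, 32, 8]  score +0 (running 0)
Board after move:
16  8 32
 0 64 32
 4 32  8

Answer: 0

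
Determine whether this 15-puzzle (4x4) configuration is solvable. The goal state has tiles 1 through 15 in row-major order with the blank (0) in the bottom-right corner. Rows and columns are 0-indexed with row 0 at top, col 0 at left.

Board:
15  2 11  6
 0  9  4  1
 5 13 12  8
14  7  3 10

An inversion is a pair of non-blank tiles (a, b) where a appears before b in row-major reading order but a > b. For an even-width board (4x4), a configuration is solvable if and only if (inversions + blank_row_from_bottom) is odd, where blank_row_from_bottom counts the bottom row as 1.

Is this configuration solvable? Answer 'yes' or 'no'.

Answer: yes

Derivation:
Inversions: 52
Blank is in row 1 (0-indexed from top), which is row 3 counting from the bottom (bottom = 1).
52 + 3 = 55, which is odd, so the puzzle is solvable.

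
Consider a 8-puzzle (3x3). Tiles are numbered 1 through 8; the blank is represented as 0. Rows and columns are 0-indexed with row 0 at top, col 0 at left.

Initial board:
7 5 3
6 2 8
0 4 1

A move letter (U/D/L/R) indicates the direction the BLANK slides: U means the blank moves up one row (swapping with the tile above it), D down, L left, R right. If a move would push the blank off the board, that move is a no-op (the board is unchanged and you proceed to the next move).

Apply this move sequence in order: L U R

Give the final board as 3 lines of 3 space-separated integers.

Answer: 7 5 3
2 0 8
6 4 1

Derivation:
After move 1 (L):
7 5 3
6 2 8
0 4 1

After move 2 (U):
7 5 3
0 2 8
6 4 1

After move 3 (R):
7 5 3
2 0 8
6 4 1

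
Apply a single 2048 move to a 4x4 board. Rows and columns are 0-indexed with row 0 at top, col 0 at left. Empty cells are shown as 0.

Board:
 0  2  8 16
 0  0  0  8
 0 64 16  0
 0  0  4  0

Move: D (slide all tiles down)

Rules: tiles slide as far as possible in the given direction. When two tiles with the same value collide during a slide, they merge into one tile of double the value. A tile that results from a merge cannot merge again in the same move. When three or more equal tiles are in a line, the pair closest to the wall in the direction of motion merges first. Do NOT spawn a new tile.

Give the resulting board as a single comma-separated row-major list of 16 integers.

Slide down:
col 0: [0, 0, 0, 0] -> [0, 0, 0, 0]
col 1: [2, 0, 64, 0] -> [0, 0, 2, 64]
col 2: [8, 0, 16, 4] -> [0, 8, 16, 4]
col 3: [16, 8, 0, 0] -> [0, 0, 16, 8]

Answer: 0, 0, 0, 0, 0, 0, 8, 0, 0, 2, 16, 16, 0, 64, 4, 8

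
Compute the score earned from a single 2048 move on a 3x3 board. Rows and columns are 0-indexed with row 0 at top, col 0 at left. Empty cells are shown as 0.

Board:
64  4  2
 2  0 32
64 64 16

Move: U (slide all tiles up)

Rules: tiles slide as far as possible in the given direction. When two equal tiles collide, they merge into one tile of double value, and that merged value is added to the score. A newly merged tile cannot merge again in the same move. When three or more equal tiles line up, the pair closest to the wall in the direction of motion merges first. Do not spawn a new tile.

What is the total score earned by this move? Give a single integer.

Slide up:
col 0: [64, 2, 64] -> [64, 2, 64]  score +0 (running 0)
col 1: [4, 0, 64] -> [4, 64, 0]  score +0 (running 0)
col 2: [2, 32, 16] -> [2, 32, 16]  score +0 (running 0)
Board after move:
64  4  2
 2 64 32
64  0 16

Answer: 0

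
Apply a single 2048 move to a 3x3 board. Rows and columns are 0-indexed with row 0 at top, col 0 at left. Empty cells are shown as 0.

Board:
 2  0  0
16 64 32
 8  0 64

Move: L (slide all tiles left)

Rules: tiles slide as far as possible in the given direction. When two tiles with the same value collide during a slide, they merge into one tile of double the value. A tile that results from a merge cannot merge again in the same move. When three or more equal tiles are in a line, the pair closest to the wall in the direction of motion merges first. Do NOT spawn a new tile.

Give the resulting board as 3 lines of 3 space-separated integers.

Answer:  2  0  0
16 64 32
 8 64  0

Derivation:
Slide left:
row 0: [2, 0, 0] -> [2, 0, 0]
row 1: [16, 64, 32] -> [16, 64, 32]
row 2: [8, 0, 64] -> [8, 64, 0]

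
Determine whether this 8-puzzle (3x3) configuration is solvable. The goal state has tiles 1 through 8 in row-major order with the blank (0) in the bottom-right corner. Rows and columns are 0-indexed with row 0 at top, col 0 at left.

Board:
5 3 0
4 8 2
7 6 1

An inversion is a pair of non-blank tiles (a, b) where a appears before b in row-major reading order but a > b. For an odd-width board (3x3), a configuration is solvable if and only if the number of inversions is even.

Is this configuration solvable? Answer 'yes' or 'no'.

Inversions (pairs i<j in row-major order where tile[i] > tile[j] > 0): 16
16 is even, so the puzzle is solvable.

Answer: yes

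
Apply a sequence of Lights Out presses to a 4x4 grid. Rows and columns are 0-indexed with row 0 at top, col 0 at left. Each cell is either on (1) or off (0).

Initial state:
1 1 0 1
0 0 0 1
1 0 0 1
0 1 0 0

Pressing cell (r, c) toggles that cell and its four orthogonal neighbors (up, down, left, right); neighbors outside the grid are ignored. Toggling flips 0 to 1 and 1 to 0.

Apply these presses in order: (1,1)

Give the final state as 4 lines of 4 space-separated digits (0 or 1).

After press 1 at (1,1):
1 0 0 1
1 1 1 1
1 1 0 1
0 1 0 0

Answer: 1 0 0 1
1 1 1 1
1 1 0 1
0 1 0 0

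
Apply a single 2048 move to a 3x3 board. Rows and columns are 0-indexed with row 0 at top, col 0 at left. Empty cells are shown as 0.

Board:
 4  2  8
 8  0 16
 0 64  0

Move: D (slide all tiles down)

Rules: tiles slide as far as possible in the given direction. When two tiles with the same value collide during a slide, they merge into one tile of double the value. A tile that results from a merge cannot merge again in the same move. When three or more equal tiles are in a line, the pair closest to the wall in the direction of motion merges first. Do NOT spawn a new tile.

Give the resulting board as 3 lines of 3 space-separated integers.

Answer:  0  0  0
 4  2  8
 8 64 16

Derivation:
Slide down:
col 0: [4, 8, 0] -> [0, 4, 8]
col 1: [2, 0, 64] -> [0, 2, 64]
col 2: [8, 16, 0] -> [0, 8, 16]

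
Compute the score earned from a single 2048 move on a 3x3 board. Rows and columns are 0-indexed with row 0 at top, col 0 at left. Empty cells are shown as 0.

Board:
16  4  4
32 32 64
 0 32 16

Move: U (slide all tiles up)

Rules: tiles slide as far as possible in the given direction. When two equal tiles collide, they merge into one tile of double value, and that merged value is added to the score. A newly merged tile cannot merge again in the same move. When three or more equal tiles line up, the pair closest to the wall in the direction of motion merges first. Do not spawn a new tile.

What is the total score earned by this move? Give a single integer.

Slide up:
col 0: [16, 32, 0] -> [16, 32, 0]  score +0 (running 0)
col 1: [4, 32, 32] -> [4, 64, 0]  score +64 (running 64)
col 2: [4, 64, 16] -> [4, 64, 16]  score +0 (running 64)
Board after move:
16  4  4
32 64 64
 0  0 16

Answer: 64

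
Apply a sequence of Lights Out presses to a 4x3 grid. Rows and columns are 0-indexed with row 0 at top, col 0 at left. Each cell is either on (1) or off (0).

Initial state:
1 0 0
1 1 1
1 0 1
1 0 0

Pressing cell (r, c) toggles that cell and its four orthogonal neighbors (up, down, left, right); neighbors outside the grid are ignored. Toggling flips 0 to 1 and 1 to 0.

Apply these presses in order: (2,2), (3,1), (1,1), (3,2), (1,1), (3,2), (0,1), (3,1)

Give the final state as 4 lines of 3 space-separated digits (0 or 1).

After press 1 at (2,2):
1 0 0
1 1 0
1 1 0
1 0 1

After press 2 at (3,1):
1 0 0
1 1 0
1 0 0
0 1 0

After press 3 at (1,1):
1 1 0
0 0 1
1 1 0
0 1 0

After press 4 at (3,2):
1 1 0
0 0 1
1 1 1
0 0 1

After press 5 at (1,1):
1 0 0
1 1 0
1 0 1
0 0 1

After press 6 at (3,2):
1 0 0
1 1 0
1 0 0
0 1 0

After press 7 at (0,1):
0 1 1
1 0 0
1 0 0
0 1 0

After press 8 at (3,1):
0 1 1
1 0 0
1 1 0
1 0 1

Answer: 0 1 1
1 0 0
1 1 0
1 0 1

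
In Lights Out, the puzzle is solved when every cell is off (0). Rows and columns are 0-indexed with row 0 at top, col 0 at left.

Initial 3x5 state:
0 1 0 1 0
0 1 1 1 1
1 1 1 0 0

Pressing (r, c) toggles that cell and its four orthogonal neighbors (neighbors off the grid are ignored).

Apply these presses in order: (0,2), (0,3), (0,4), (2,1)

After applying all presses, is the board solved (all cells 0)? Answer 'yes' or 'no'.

Answer: yes

Derivation:
After press 1 at (0,2):
0 0 1 0 0
0 1 0 1 1
1 1 1 0 0

After press 2 at (0,3):
0 0 0 1 1
0 1 0 0 1
1 1 1 0 0

After press 3 at (0,4):
0 0 0 0 0
0 1 0 0 0
1 1 1 0 0

After press 4 at (2,1):
0 0 0 0 0
0 0 0 0 0
0 0 0 0 0

Lights still on: 0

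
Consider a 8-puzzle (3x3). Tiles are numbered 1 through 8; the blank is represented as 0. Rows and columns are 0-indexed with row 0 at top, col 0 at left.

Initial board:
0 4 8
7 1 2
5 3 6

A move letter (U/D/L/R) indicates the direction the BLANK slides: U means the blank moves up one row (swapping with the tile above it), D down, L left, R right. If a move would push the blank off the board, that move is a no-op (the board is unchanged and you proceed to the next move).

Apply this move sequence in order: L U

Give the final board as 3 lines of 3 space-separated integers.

After move 1 (L):
0 4 8
7 1 2
5 3 6

After move 2 (U):
0 4 8
7 1 2
5 3 6

Answer: 0 4 8
7 1 2
5 3 6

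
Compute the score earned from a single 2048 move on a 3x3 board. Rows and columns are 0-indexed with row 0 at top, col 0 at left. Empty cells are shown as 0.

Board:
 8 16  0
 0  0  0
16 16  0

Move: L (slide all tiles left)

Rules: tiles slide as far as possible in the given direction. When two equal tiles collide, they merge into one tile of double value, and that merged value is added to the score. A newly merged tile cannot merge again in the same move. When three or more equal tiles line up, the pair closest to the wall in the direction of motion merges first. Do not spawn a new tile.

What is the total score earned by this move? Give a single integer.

Answer: 32

Derivation:
Slide left:
row 0: [8, 16, 0] -> [8, 16, 0]  score +0 (running 0)
row 1: [0, 0, 0] -> [0, 0, 0]  score +0 (running 0)
row 2: [16, 16, 0] -> [32, 0, 0]  score +32 (running 32)
Board after move:
 8 16  0
 0  0  0
32  0  0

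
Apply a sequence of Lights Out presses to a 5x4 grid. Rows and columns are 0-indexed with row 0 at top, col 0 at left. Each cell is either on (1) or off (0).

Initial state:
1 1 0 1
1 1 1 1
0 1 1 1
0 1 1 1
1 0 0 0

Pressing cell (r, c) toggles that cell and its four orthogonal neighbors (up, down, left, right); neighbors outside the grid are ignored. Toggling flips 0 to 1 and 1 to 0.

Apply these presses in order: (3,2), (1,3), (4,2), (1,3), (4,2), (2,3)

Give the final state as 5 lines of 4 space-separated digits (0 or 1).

Answer: 1 1 0 1
1 1 1 0
0 1 1 0
0 0 0 1
1 0 1 0

Derivation:
After press 1 at (3,2):
1 1 0 1
1 1 1 1
0 1 0 1
0 0 0 0
1 0 1 0

After press 2 at (1,3):
1 1 0 0
1 1 0 0
0 1 0 0
0 0 0 0
1 0 1 0

After press 3 at (4,2):
1 1 0 0
1 1 0 0
0 1 0 0
0 0 1 0
1 1 0 1

After press 4 at (1,3):
1 1 0 1
1 1 1 1
0 1 0 1
0 0 1 0
1 1 0 1

After press 5 at (4,2):
1 1 0 1
1 1 1 1
0 1 0 1
0 0 0 0
1 0 1 0

After press 6 at (2,3):
1 1 0 1
1 1 1 0
0 1 1 0
0 0 0 1
1 0 1 0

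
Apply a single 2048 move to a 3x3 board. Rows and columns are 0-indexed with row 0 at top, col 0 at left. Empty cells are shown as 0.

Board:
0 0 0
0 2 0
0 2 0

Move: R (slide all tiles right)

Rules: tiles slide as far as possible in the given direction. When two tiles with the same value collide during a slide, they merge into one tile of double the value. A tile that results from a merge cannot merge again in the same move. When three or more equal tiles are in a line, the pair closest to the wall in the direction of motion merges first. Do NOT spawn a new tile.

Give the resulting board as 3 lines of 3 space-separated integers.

Slide right:
row 0: [0, 0, 0] -> [0, 0, 0]
row 1: [0, 2, 0] -> [0, 0, 2]
row 2: [0, 2, 0] -> [0, 0, 2]

Answer: 0 0 0
0 0 2
0 0 2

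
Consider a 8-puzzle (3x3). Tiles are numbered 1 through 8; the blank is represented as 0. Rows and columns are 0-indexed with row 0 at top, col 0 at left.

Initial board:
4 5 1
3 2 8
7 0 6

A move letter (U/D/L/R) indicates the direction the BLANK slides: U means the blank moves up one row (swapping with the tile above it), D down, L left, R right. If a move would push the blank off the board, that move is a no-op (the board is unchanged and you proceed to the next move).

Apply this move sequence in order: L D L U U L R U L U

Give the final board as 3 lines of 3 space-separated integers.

Answer: 0 5 1
4 2 8
3 7 6

Derivation:
After move 1 (L):
4 5 1
3 2 8
0 7 6

After move 2 (D):
4 5 1
3 2 8
0 7 6

After move 3 (L):
4 5 1
3 2 8
0 7 6

After move 4 (U):
4 5 1
0 2 8
3 7 6

After move 5 (U):
0 5 1
4 2 8
3 7 6

After move 6 (L):
0 5 1
4 2 8
3 7 6

After move 7 (R):
5 0 1
4 2 8
3 7 6

After move 8 (U):
5 0 1
4 2 8
3 7 6

After move 9 (L):
0 5 1
4 2 8
3 7 6

After move 10 (U):
0 5 1
4 2 8
3 7 6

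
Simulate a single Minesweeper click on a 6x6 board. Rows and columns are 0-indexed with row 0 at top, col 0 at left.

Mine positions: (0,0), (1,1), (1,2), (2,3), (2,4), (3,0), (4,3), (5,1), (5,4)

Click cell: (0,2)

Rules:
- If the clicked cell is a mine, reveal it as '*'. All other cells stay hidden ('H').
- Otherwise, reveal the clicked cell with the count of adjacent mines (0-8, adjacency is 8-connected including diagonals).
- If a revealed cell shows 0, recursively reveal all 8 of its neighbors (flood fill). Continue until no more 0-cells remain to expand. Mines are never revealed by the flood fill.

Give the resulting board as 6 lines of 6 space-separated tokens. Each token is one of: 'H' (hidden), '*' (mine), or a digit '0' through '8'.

H H 2 H H H
H H H H H H
H H H H H H
H H H H H H
H H H H H H
H H H H H H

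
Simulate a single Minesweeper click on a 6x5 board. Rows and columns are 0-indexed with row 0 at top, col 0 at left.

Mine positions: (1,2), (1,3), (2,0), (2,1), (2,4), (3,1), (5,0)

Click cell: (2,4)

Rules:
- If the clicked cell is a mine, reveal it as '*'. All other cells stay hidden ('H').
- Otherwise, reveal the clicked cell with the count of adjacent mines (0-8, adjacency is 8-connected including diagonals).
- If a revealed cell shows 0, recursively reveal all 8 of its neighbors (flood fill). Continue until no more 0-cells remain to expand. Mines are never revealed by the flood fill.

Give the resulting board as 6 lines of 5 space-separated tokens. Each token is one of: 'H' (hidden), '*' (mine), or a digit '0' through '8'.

H H H H H
H H H H H
H H H H *
H H H H H
H H H H H
H H H H H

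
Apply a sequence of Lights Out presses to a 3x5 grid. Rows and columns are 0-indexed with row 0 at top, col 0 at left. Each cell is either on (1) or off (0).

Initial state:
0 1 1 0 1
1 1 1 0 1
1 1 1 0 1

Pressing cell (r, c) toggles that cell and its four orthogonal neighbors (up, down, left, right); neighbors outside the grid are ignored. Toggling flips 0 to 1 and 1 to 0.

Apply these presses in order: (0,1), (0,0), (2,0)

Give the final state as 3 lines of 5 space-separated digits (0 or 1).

After press 1 at (0,1):
1 0 0 0 1
1 0 1 0 1
1 1 1 0 1

After press 2 at (0,0):
0 1 0 0 1
0 0 1 0 1
1 1 1 0 1

After press 3 at (2,0):
0 1 0 0 1
1 0 1 0 1
0 0 1 0 1

Answer: 0 1 0 0 1
1 0 1 0 1
0 0 1 0 1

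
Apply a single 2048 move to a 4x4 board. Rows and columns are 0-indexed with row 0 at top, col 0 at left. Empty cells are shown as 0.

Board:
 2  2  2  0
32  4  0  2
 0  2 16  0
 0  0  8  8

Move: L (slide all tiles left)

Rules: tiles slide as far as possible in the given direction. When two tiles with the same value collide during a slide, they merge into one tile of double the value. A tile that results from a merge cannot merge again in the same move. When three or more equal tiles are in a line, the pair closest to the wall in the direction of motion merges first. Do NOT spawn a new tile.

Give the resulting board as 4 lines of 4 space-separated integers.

Answer:  4  2  0  0
32  4  2  0
 2 16  0  0
16  0  0  0

Derivation:
Slide left:
row 0: [2, 2, 2, 0] -> [4, 2, 0, 0]
row 1: [32, 4, 0, 2] -> [32, 4, 2, 0]
row 2: [0, 2, 16, 0] -> [2, 16, 0, 0]
row 3: [0, 0, 8, 8] -> [16, 0, 0, 0]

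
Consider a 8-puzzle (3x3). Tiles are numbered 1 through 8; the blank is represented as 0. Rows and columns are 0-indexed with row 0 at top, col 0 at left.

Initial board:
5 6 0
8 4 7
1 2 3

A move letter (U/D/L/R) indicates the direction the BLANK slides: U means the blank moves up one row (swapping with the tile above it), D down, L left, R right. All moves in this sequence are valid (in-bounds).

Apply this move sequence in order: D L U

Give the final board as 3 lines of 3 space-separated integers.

Answer: 5 0 7
8 6 4
1 2 3

Derivation:
After move 1 (D):
5 6 7
8 4 0
1 2 3

After move 2 (L):
5 6 7
8 0 4
1 2 3

After move 3 (U):
5 0 7
8 6 4
1 2 3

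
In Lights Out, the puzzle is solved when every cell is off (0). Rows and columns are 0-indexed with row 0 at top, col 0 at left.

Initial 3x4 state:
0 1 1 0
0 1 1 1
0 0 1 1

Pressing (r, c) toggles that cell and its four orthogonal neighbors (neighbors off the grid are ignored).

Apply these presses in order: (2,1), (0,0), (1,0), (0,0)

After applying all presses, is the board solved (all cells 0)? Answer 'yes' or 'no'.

After press 1 at (2,1):
0 1 1 0
0 0 1 1
1 1 0 1

After press 2 at (0,0):
1 0 1 0
1 0 1 1
1 1 0 1

After press 3 at (1,0):
0 0 1 0
0 1 1 1
0 1 0 1

After press 4 at (0,0):
1 1 1 0
1 1 1 1
0 1 0 1

Lights still on: 9

Answer: no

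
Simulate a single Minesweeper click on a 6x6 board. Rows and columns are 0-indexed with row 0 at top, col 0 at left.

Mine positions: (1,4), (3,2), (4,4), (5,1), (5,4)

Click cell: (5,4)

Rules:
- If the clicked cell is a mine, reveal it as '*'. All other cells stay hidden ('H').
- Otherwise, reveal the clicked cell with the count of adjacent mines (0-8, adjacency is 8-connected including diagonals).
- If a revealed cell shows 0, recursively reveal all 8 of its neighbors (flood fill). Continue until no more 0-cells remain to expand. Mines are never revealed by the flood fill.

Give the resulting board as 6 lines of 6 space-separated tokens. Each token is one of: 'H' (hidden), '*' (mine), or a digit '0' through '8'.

H H H H H H
H H H H H H
H H H H H H
H H H H H H
H H H H H H
H H H H * H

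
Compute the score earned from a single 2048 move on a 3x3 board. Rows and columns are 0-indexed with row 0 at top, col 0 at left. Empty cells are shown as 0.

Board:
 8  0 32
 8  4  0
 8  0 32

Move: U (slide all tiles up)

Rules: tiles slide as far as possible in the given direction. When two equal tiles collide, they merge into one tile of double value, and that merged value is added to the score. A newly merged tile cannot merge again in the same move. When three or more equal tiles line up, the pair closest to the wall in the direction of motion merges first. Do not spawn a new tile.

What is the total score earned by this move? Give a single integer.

Answer: 80

Derivation:
Slide up:
col 0: [8, 8, 8] -> [16, 8, 0]  score +16 (running 16)
col 1: [0, 4, 0] -> [4, 0, 0]  score +0 (running 16)
col 2: [32, 0, 32] -> [64, 0, 0]  score +64 (running 80)
Board after move:
16  4 64
 8  0  0
 0  0  0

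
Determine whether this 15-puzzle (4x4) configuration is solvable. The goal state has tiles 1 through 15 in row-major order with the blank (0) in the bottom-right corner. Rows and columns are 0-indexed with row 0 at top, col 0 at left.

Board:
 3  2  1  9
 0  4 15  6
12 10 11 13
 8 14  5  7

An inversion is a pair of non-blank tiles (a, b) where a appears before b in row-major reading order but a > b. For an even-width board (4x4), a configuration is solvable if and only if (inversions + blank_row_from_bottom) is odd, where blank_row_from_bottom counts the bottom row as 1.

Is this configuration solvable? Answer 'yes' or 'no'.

Answer: yes

Derivation:
Inversions: 36
Blank is in row 1 (0-indexed from top), which is row 3 counting from the bottom (bottom = 1).
36 + 3 = 39, which is odd, so the puzzle is solvable.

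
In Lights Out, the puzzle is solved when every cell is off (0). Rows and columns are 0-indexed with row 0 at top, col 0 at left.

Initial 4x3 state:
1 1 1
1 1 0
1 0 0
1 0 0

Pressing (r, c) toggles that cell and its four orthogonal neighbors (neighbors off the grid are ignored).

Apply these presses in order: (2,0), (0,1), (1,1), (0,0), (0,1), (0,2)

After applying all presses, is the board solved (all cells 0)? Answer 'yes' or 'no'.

After press 1 at (2,0):
1 1 1
0 1 0
0 1 0
0 0 0

After press 2 at (0,1):
0 0 0
0 0 0
0 1 0
0 0 0

After press 3 at (1,1):
0 1 0
1 1 1
0 0 0
0 0 0

After press 4 at (0,0):
1 0 0
0 1 1
0 0 0
0 0 0

After press 5 at (0,1):
0 1 1
0 0 1
0 0 0
0 0 0

After press 6 at (0,2):
0 0 0
0 0 0
0 0 0
0 0 0

Lights still on: 0

Answer: yes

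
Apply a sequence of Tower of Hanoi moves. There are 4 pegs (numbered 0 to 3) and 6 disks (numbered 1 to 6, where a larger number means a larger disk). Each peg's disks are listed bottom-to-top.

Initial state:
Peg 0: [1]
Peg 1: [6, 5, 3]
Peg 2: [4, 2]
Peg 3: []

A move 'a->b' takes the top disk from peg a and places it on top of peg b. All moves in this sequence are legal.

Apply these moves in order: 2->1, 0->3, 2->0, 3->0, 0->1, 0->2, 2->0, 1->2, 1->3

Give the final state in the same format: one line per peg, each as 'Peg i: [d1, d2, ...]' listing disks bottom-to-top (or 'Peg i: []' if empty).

After move 1 (2->1):
Peg 0: [1]
Peg 1: [6, 5, 3, 2]
Peg 2: [4]
Peg 3: []

After move 2 (0->3):
Peg 0: []
Peg 1: [6, 5, 3, 2]
Peg 2: [4]
Peg 3: [1]

After move 3 (2->0):
Peg 0: [4]
Peg 1: [6, 5, 3, 2]
Peg 2: []
Peg 3: [1]

After move 4 (3->0):
Peg 0: [4, 1]
Peg 1: [6, 5, 3, 2]
Peg 2: []
Peg 3: []

After move 5 (0->1):
Peg 0: [4]
Peg 1: [6, 5, 3, 2, 1]
Peg 2: []
Peg 3: []

After move 6 (0->2):
Peg 0: []
Peg 1: [6, 5, 3, 2, 1]
Peg 2: [4]
Peg 3: []

After move 7 (2->0):
Peg 0: [4]
Peg 1: [6, 5, 3, 2, 1]
Peg 2: []
Peg 3: []

After move 8 (1->2):
Peg 0: [4]
Peg 1: [6, 5, 3, 2]
Peg 2: [1]
Peg 3: []

After move 9 (1->3):
Peg 0: [4]
Peg 1: [6, 5, 3]
Peg 2: [1]
Peg 3: [2]

Answer: Peg 0: [4]
Peg 1: [6, 5, 3]
Peg 2: [1]
Peg 3: [2]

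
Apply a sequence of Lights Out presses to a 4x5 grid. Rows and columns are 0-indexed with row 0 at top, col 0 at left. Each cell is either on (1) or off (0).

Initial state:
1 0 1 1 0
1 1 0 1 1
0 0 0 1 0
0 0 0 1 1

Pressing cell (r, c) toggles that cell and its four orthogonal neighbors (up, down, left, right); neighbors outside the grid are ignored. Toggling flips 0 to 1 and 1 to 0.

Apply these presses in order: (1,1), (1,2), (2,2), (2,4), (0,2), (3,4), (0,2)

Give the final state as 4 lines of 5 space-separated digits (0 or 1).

Answer: 1 1 0 1 0
0 1 1 0 0
0 0 0 1 0
0 0 1 0 1

Derivation:
After press 1 at (1,1):
1 1 1 1 0
0 0 1 1 1
0 1 0 1 0
0 0 0 1 1

After press 2 at (1,2):
1 1 0 1 0
0 1 0 0 1
0 1 1 1 0
0 0 0 1 1

After press 3 at (2,2):
1 1 0 1 0
0 1 1 0 1
0 0 0 0 0
0 0 1 1 1

After press 4 at (2,4):
1 1 0 1 0
0 1 1 0 0
0 0 0 1 1
0 0 1 1 0

After press 5 at (0,2):
1 0 1 0 0
0 1 0 0 0
0 0 0 1 1
0 0 1 1 0

After press 6 at (3,4):
1 0 1 0 0
0 1 0 0 0
0 0 0 1 0
0 0 1 0 1

After press 7 at (0,2):
1 1 0 1 0
0 1 1 0 0
0 0 0 1 0
0 0 1 0 1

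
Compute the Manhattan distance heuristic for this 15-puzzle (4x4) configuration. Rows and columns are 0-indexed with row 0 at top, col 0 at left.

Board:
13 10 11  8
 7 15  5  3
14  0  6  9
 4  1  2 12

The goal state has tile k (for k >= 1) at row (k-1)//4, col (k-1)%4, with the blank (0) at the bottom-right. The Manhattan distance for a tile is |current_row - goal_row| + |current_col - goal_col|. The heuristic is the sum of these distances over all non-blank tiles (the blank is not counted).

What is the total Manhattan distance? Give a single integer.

Tile 13: (0,0)->(3,0) = 3
Tile 10: (0,1)->(2,1) = 2
Tile 11: (0,2)->(2,2) = 2
Tile 8: (0,3)->(1,3) = 1
Tile 7: (1,0)->(1,2) = 2
Tile 15: (1,1)->(3,2) = 3
Tile 5: (1,2)->(1,0) = 2
Tile 3: (1,3)->(0,2) = 2
Tile 14: (2,0)->(3,1) = 2
Tile 6: (2,2)->(1,1) = 2
Tile 9: (2,3)->(2,0) = 3
Tile 4: (3,0)->(0,3) = 6
Tile 1: (3,1)->(0,0) = 4
Tile 2: (3,2)->(0,1) = 4
Tile 12: (3,3)->(2,3) = 1
Sum: 3 + 2 + 2 + 1 + 2 + 3 + 2 + 2 + 2 + 2 + 3 + 6 + 4 + 4 + 1 = 39

Answer: 39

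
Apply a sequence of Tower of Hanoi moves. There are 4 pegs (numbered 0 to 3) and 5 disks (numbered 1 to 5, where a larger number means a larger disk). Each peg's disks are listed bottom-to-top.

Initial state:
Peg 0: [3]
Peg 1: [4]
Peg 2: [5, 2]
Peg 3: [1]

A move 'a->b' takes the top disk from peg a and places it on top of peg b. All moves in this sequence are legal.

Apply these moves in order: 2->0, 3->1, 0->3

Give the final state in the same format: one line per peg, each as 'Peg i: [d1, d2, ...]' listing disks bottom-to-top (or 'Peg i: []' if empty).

After move 1 (2->0):
Peg 0: [3, 2]
Peg 1: [4]
Peg 2: [5]
Peg 3: [1]

After move 2 (3->1):
Peg 0: [3, 2]
Peg 1: [4, 1]
Peg 2: [5]
Peg 3: []

After move 3 (0->3):
Peg 0: [3]
Peg 1: [4, 1]
Peg 2: [5]
Peg 3: [2]

Answer: Peg 0: [3]
Peg 1: [4, 1]
Peg 2: [5]
Peg 3: [2]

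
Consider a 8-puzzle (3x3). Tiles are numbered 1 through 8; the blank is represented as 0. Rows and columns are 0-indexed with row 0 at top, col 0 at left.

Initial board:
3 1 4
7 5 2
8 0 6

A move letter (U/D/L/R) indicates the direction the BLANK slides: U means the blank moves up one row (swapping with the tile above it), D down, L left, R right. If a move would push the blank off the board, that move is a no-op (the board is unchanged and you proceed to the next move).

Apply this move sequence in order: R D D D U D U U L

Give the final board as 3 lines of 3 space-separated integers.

Answer: 3 0 1
7 5 4
8 6 2

Derivation:
After move 1 (R):
3 1 4
7 5 2
8 6 0

After move 2 (D):
3 1 4
7 5 2
8 6 0

After move 3 (D):
3 1 4
7 5 2
8 6 0

After move 4 (D):
3 1 4
7 5 2
8 6 0

After move 5 (U):
3 1 4
7 5 0
8 6 2

After move 6 (D):
3 1 4
7 5 2
8 6 0

After move 7 (U):
3 1 4
7 5 0
8 6 2

After move 8 (U):
3 1 0
7 5 4
8 6 2

After move 9 (L):
3 0 1
7 5 4
8 6 2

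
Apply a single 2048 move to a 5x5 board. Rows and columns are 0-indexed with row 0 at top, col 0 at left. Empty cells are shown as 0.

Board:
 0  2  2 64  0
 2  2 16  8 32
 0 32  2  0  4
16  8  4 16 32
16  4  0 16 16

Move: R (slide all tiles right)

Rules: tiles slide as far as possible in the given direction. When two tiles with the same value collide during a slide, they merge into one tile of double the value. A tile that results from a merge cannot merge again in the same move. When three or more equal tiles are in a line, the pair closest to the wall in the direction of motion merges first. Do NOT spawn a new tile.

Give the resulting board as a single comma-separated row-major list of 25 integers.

Answer: 0, 0, 0, 4, 64, 0, 4, 16, 8, 32, 0, 0, 32, 2, 4, 16, 8, 4, 16, 32, 0, 0, 16, 4, 32

Derivation:
Slide right:
row 0: [0, 2, 2, 64, 0] -> [0, 0, 0, 4, 64]
row 1: [2, 2, 16, 8, 32] -> [0, 4, 16, 8, 32]
row 2: [0, 32, 2, 0, 4] -> [0, 0, 32, 2, 4]
row 3: [16, 8, 4, 16, 32] -> [16, 8, 4, 16, 32]
row 4: [16, 4, 0, 16, 16] -> [0, 0, 16, 4, 32]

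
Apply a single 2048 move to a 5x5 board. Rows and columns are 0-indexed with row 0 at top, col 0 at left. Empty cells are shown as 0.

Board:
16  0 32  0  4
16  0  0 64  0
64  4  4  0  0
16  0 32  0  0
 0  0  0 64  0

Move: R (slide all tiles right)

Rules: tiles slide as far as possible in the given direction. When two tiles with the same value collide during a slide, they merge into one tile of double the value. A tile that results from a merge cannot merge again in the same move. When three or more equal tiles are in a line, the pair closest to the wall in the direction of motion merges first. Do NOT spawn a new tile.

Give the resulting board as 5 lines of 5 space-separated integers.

Answer:  0  0 16 32  4
 0  0  0 16 64
 0  0  0 64  8
 0  0  0 16 32
 0  0  0  0 64

Derivation:
Slide right:
row 0: [16, 0, 32, 0, 4] -> [0, 0, 16, 32, 4]
row 1: [16, 0, 0, 64, 0] -> [0, 0, 0, 16, 64]
row 2: [64, 4, 4, 0, 0] -> [0, 0, 0, 64, 8]
row 3: [16, 0, 32, 0, 0] -> [0, 0, 0, 16, 32]
row 4: [0, 0, 0, 64, 0] -> [0, 0, 0, 0, 64]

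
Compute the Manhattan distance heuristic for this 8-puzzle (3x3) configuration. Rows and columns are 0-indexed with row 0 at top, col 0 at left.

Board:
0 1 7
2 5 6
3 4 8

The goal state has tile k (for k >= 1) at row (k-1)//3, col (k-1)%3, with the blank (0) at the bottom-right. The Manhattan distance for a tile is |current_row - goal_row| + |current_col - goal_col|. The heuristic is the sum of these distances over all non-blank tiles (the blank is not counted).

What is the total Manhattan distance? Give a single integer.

Answer: 14

Derivation:
Tile 1: at (0,1), goal (0,0), distance |0-0|+|1-0| = 1
Tile 7: at (0,2), goal (2,0), distance |0-2|+|2-0| = 4
Tile 2: at (1,0), goal (0,1), distance |1-0|+|0-1| = 2
Tile 5: at (1,1), goal (1,1), distance |1-1|+|1-1| = 0
Tile 6: at (1,2), goal (1,2), distance |1-1|+|2-2| = 0
Tile 3: at (2,0), goal (0,2), distance |2-0|+|0-2| = 4
Tile 4: at (2,1), goal (1,0), distance |2-1|+|1-0| = 2
Tile 8: at (2,2), goal (2,1), distance |2-2|+|2-1| = 1
Sum: 1 + 4 + 2 + 0 + 0 + 4 + 2 + 1 = 14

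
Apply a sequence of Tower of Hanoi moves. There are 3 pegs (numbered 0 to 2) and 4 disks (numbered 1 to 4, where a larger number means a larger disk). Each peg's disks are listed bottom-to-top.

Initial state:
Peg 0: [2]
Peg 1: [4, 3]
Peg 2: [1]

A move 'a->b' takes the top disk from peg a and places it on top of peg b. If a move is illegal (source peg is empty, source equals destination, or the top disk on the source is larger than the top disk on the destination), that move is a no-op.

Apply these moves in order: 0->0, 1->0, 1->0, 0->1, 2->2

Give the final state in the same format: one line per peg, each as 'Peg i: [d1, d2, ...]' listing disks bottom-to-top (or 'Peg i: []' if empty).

After move 1 (0->0):
Peg 0: [2]
Peg 1: [4, 3]
Peg 2: [1]

After move 2 (1->0):
Peg 0: [2]
Peg 1: [4, 3]
Peg 2: [1]

After move 3 (1->0):
Peg 0: [2]
Peg 1: [4, 3]
Peg 2: [1]

After move 4 (0->1):
Peg 0: []
Peg 1: [4, 3, 2]
Peg 2: [1]

After move 5 (2->2):
Peg 0: []
Peg 1: [4, 3, 2]
Peg 2: [1]

Answer: Peg 0: []
Peg 1: [4, 3, 2]
Peg 2: [1]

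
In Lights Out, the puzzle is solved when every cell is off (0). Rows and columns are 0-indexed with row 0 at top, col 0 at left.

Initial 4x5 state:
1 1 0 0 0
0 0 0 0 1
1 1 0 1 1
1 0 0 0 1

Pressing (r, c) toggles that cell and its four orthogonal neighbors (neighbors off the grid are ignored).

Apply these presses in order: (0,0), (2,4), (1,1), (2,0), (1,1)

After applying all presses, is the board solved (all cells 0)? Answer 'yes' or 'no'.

Answer: yes

Derivation:
After press 1 at (0,0):
0 0 0 0 0
1 0 0 0 1
1 1 0 1 1
1 0 0 0 1

After press 2 at (2,4):
0 0 0 0 0
1 0 0 0 0
1 1 0 0 0
1 0 0 0 0

After press 3 at (1,1):
0 1 0 0 0
0 1 1 0 0
1 0 0 0 0
1 0 0 0 0

After press 4 at (2,0):
0 1 0 0 0
1 1 1 0 0
0 1 0 0 0
0 0 0 0 0

After press 5 at (1,1):
0 0 0 0 0
0 0 0 0 0
0 0 0 0 0
0 0 0 0 0

Lights still on: 0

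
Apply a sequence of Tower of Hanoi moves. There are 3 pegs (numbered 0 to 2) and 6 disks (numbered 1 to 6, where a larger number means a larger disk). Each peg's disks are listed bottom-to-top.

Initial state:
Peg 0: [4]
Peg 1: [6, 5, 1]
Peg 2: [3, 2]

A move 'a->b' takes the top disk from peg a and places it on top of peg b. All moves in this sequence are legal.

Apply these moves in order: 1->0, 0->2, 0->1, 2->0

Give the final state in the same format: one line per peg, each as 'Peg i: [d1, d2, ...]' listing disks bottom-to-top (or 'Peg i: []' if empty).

After move 1 (1->0):
Peg 0: [4, 1]
Peg 1: [6, 5]
Peg 2: [3, 2]

After move 2 (0->2):
Peg 0: [4]
Peg 1: [6, 5]
Peg 2: [3, 2, 1]

After move 3 (0->1):
Peg 0: []
Peg 1: [6, 5, 4]
Peg 2: [3, 2, 1]

After move 4 (2->0):
Peg 0: [1]
Peg 1: [6, 5, 4]
Peg 2: [3, 2]

Answer: Peg 0: [1]
Peg 1: [6, 5, 4]
Peg 2: [3, 2]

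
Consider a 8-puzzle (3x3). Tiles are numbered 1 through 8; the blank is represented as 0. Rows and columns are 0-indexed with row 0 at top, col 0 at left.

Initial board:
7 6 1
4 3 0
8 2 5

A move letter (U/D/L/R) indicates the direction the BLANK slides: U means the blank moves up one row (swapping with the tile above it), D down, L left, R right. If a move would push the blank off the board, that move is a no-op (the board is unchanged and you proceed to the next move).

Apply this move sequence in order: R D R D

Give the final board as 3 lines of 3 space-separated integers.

After move 1 (R):
7 6 1
4 3 0
8 2 5

After move 2 (D):
7 6 1
4 3 5
8 2 0

After move 3 (R):
7 6 1
4 3 5
8 2 0

After move 4 (D):
7 6 1
4 3 5
8 2 0

Answer: 7 6 1
4 3 5
8 2 0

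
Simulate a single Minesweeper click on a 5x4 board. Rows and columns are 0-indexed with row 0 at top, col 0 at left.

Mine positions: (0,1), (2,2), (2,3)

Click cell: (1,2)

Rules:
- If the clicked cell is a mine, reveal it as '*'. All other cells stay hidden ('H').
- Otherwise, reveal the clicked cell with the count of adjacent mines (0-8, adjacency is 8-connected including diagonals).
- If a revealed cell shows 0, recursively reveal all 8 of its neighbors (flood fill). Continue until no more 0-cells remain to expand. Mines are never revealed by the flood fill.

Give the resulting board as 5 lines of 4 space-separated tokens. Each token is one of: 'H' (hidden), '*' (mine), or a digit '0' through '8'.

H H H H
H H 3 H
H H H H
H H H H
H H H H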